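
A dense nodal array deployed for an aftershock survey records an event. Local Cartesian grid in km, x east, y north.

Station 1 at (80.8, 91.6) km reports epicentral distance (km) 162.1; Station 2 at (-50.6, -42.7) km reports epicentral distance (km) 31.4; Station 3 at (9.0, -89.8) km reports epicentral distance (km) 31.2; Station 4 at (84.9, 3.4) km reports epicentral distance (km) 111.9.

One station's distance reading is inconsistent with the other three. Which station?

Solve using three stations at a time. Using Station 1, Station 2, Station 4 (subtract circle equations pairwise → linear system) gives (x, y) ≈ (-20.1, -35.3).
Distances from that point to each station vs reported:
  Station 1: calculated 162.1 vs reported 162.1 → residual 0.0 km
  Station 2: calculated 31.4 vs reported 31.4 → residual 0.0 km
  Station 3: calculated 61.8 vs reported 31.2 → residual 30.6 km
  Station 4: calculated 111.9 vs reported 111.9 → residual 0.0 km
Station 1, Station 2, Station 4 are mutually consistent (residuals ≈ 0); Station 3 is off by 30.6 km.

Station 3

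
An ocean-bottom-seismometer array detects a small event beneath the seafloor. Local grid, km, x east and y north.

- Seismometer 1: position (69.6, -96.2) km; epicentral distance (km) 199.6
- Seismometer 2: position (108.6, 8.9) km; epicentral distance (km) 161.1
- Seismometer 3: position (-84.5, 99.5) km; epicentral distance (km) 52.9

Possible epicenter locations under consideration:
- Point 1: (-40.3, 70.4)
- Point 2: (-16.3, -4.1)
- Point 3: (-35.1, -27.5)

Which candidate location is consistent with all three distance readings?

For each candidate, compare |candidate − station| to the reported distance:
Point 1: residuals Seismometer 1 0.0, Seismometer 2 0.0, Seismometer 3 0.0 → max 0.0 km
Point 2: residuals Seismometer 1 73.7, Seismometer 2 35.5, Seismometer 3 71.1 → max 73.7 km
Point 3: residuals Seismometer 1 74.4, Seismometer 2 12.9, Seismometer 3 83.4 → max 83.4 km
Only Point 1 has all residuals ≈ 0.

Point 1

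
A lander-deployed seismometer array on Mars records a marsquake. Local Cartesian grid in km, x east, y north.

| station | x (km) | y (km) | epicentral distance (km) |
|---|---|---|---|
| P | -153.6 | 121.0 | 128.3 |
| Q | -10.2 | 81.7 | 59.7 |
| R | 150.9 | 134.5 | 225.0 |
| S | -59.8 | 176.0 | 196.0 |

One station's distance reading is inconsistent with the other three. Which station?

Solve using three stations at a time. Using P, Q, R (subtract circle equations pairwise → linear system) gives (x, y) ≈ (-53.6, 40.6).
Distances from that point to each station vs reported:
  P: calculated 128.3 vs reported 128.3 → residual 0.0 km
  Q: calculated 59.8 vs reported 59.7 → residual 0.1 km
  R: calculated 225.0 vs reported 225.0 → residual 0.0 km
  S: calculated 135.6 vs reported 196.0 → residual 60.4 km
P, Q, R are mutually consistent (residuals ≈ 0); S is off by 60.4 km.

S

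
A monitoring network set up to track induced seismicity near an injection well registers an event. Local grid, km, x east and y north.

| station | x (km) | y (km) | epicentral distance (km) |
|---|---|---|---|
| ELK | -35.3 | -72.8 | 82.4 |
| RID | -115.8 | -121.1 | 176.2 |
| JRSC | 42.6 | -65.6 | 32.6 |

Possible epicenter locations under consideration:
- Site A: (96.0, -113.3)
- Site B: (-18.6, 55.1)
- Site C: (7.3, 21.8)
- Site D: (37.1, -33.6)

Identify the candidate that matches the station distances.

Site D

For each candidate, compare |candidate − station| to the reported distance:
Site A: residuals ELK 55.0, RID 35.7, JRSC 39.0 → max 55.0 km
Site B: residuals ELK 46.6, RID 25.0, JRSC 102.7 → max 102.7 km
Site C: residuals ELK 21.3, RID 12.4, JRSC 61.7 → max 61.7 km
Site D: residuals ELK 0.1, RID 0.0, JRSC 0.1 → max 0.1 km
Only Site D has all residuals ≈ 0.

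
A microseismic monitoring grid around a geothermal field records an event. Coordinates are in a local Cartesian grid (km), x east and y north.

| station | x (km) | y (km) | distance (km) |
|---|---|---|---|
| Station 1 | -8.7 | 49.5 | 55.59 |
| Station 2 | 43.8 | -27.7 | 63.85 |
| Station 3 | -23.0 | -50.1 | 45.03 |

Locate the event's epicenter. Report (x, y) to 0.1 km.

-16.1 km east, -5.6 km north

Circle about each station: (x + 8.7)² + (y − 49.5)² = 55.59²; (x − 43.8)² + (y + 27.7)² = 63.85²; (x + 23.0)² + (y + 50.1)² = 45.03².
Subtracting pairs of circle equations eliminates x²+y² and gives linear equations (the radical axes):
105.0 x − 154.4 y = -826.78
-28.6 x − 199.2 y = 1575.62
Solving the 2×2 system: x ≈ -16.1, y ≈ -5.6 km.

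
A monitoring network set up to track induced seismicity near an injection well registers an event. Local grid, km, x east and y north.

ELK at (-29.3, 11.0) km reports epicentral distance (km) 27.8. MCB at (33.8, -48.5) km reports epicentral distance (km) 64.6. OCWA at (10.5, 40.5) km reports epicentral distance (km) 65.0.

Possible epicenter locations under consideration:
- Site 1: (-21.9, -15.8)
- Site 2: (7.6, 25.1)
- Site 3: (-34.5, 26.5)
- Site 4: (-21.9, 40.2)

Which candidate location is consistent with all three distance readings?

For each candidate, compare |candidate − station| to the reported distance:
Site 1: residuals ELK 0.0, MCB 0.0, OCWA 0.0 → max 0.0 km
Site 2: residuals ELK 11.7, MCB 13.5, OCWA 49.3 → max 49.3 km
Site 3: residuals ELK 11.5, MCB 36.8, OCWA 17.9 → max 36.8 km
Site 4: residuals ELK 2.3, MCB 40.1, OCWA 32.6 → max 40.1 km
Only Site 1 has all residuals ≈ 0.

Site 1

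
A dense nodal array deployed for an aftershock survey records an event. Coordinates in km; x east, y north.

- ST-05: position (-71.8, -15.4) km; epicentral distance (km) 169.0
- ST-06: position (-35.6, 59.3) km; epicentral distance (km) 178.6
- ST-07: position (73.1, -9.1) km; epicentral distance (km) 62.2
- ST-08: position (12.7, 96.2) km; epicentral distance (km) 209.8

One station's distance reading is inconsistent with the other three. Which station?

Solve using three stations at a time. Using ST-05, ST-06, ST-07 (subtract circle equations pairwise → linear system) gives (x, y) ≈ (88.3, -69.2).
Distances from that point to each station vs reported:
  ST-05: calculated 168.9 vs reported 169.0 → residual 0.1 km
  ST-06: calculated 178.5 vs reported 178.6 → residual 0.1 km
  ST-07: calculated 62.0 vs reported 62.2 → residual 0.2 km
  ST-08: calculated 181.9 vs reported 209.8 → residual 27.9 km
ST-05, ST-06, ST-07 are mutually consistent (residuals ≈ 0); ST-08 is off by 27.9 km.

ST-08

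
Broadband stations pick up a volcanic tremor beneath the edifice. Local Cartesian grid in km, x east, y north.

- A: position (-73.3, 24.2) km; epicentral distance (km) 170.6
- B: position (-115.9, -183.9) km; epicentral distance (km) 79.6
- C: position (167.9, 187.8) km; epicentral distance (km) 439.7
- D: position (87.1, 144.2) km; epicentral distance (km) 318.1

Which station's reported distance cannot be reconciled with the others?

Solve using three stations at a time. Using A, B, D (subtract circle equations pairwise → linear system) gives (x, y) ≈ (-46.8, -144.3).
Distances from that point to each station vs reported:
  A: calculated 170.6 vs reported 170.6 → residual 0.0 km
  B: calculated 79.6 vs reported 79.6 → residual 0.0 km
  C: calculated 395.5 vs reported 439.7 → residual 44.2 km
  D: calculated 318.1 vs reported 318.1 → residual 0.0 km
A, B, D are mutually consistent (residuals ≈ 0); C is off by 44.2 km.

C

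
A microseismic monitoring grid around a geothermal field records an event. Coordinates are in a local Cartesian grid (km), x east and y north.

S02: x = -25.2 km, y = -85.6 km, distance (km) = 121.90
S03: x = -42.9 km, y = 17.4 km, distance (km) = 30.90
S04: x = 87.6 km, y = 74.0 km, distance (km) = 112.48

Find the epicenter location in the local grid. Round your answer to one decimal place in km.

Circle about each station: (x + 25.2)² + (y + 85.6)² = 121.90²; (x + 42.9)² + (y − 17.4)² = 30.90²; (x − 87.6)² + (y − 74.0)² = 112.48².
Subtracting the S02 equation from the S03 and S04 equations removes the quadratic terms:
-35.4 x + 206.0 y = 8085.57
225.6 x + 319.2 y = 7395.22
Solving the 2×2 system: x ≈ -18.3, y ≈ 36.1 km.
Check against S02 (with the unrounded x, y): √((x + 25.2)²+(y + 85.6)²) = 121.90 ≈ 121.90 km. ✓

(-18.3, 36.1)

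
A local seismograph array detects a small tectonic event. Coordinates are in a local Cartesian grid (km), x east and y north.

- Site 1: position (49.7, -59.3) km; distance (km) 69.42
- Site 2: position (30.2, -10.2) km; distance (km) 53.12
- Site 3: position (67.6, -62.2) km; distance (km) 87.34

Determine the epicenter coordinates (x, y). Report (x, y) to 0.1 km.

Circle about each station: (x − 49.7)² + (y + 59.3)² = 69.42²; (x − 30.2)² + (y + 10.2)² = 53.12²; (x − 67.6)² + (y + 62.2)² = 87.34².
Subtracting pairs of circle equations eliminates x²+y² and gives linear equations (the radical axes):
-39.0 x + 98.2 y = -2973.10
35.8 x − 5.8 y = -357.12
Solving the 2×2 system: x ≈ -15.9, y ≈ -36.6 km.

-15.9 km east, -36.6 km north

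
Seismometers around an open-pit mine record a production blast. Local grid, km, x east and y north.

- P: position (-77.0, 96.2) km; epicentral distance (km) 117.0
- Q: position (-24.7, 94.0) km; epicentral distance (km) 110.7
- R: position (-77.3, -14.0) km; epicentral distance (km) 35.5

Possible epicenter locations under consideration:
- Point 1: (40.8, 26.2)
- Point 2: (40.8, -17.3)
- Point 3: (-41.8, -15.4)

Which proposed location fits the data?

Point 3

For each candidate, compare |candidate − station| to the reported distance:
Point 1: residuals P 20.0, Q 16.4, R 89.3 → max 89.3 km
Point 2: residuals P 46.6, Q 18.4, R 82.6 → max 82.6 km
Point 3: residuals P 0.0, Q 0.0, R 0.0 → max 0.0 km
Only Point 3 has all residuals ≈ 0.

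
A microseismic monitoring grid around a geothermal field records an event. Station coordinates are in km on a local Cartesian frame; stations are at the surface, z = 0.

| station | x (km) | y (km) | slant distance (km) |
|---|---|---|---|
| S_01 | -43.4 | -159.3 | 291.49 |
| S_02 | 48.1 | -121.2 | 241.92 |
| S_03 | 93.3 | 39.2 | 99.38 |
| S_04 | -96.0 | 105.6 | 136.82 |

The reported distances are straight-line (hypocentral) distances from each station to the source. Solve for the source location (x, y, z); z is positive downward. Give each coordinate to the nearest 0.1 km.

Each station gives a sphere (x−x_i)² + (y−y_i)² + z² = d_i² (stations at z=0).
Subtracting the S_01 sphere from S_02 and S_03: z² cancels, leaving linear equations in x and y:
183.0 x + 76.2 y = 16184.13
273.4 x + 397.0 y = 58071.52
Solving: x ≈ 38.598, y ≈ 119.695 km (keep extra digits for the depth step; rounded: 38.6, 119.7).
Then from the S_01 sphere: z² = 291.49² − (x + 43.4)² − (y + 159.3)² with x = 38.598, y = 119.695, so z ≈ 20.113 ≈ 20.1 km.

(38.6, 119.7, 20.1)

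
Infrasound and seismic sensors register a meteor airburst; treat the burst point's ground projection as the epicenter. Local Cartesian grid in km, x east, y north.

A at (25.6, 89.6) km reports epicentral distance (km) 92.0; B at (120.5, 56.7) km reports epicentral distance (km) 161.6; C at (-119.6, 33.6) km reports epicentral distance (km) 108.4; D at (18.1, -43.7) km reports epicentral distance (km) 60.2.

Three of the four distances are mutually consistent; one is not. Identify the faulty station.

Solve using three stations at a time. Using A, C, D (subtract circle equations pairwise → linear system) gives (x, y) ≈ (-14.6, 6.8).
Distances from that point to each station vs reported:
  A: calculated 92.0 vs reported 92.0 → residual 0.0 km
  B: calculated 144.0 vs reported 161.6 → residual 17.6 km
  C: calculated 108.4 vs reported 108.4 → residual 0.0 km
  D: calculated 60.2 vs reported 60.2 → residual 0.0 km
A, C, D are mutually consistent (residuals ≈ 0); B is off by 17.6 km.

B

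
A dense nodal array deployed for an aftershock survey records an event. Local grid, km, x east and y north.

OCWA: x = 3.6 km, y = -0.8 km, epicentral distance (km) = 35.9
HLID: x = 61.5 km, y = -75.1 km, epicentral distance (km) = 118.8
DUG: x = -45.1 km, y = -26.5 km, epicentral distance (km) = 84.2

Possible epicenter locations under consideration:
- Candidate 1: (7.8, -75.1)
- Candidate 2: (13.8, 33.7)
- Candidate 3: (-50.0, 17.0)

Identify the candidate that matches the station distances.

For each candidate, compare |candidate − station| to the reported distance:
Candidate 1: residuals OCWA 38.5, HLID 65.1, DUG 12.4 → max 65.1 km
Candidate 2: residuals OCWA 0.1, HLID 0.0, DUG 0.0 → max 0.1 km
Candidate 3: residuals OCWA 20.6, HLID 25.8, DUG 40.4 → max 40.4 km
Only Candidate 2 has all residuals ≈ 0.

Candidate 2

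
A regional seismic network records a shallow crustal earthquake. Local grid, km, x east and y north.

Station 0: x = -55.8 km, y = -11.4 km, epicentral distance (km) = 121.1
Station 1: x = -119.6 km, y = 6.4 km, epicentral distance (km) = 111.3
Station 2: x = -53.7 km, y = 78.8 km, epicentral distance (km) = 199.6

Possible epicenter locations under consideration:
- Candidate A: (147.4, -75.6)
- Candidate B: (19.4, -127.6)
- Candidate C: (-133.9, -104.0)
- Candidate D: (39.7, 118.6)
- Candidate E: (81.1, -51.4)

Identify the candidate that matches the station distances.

Candidate C

For each candidate, compare |candidate − station| to the reported distance:
Candidate A: residuals Station 0 92.0, Station 1 168.0, Station 2 53.9 → max 168.0 km
Candidate B: residuals Station 0 17.3, Station 1 81.8, Station 2 19.4 → max 81.8 km
Candidate C: residuals Station 0 0.0, Station 1 0.0, Station 2 0.0 → max 0.0 km
Candidate D: residuals Station 0 40.2, Station 1 83.5, Station 2 98.1 → max 98.1 km
Candidate E: residuals Station 0 21.5, Station 1 97.6, Station 2 12.2 → max 97.6 km
Only Candidate C has all residuals ≈ 0.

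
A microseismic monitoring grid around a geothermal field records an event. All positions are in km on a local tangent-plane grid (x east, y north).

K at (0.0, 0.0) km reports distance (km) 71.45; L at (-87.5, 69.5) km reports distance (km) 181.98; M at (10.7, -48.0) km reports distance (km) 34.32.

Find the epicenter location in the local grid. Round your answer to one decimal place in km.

x ≈ 44.0 km, y ≈ -56.3 km

Circle about each station: x² + y² = 71.45²; (x + 87.5)² + (y − 69.5)² = 181.98²; (x − 10.7)² + (y + 48.0)² = 34.32².
Subtracting the K equation from the L and M equations removes the quadratic terms:
-175.0 x + 139.0 y = -15525.12
21.4 x − 96.0 y = 6345.73
Solving the 2×2 system: x ≈ 44.0, y ≈ -56.3 km.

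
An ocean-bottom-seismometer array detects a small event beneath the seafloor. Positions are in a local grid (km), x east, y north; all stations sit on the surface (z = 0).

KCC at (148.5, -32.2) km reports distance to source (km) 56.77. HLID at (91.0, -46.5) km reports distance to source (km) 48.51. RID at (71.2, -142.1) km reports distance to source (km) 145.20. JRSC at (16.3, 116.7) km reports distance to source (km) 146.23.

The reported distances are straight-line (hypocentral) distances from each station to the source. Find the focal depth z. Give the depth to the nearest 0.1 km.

depth ≈ 11.4 km

Each station gives a sphere (x−x_i)² + (y−y_i)² + z² = d_i² (stations at z=0).
Subtracting the KCC sphere from HLID and RID: z² cancels, leaving linear equations in x and y:
-115.0 x − 28.6 y = -11776.23
-154.6 x − 219.8 y = -15687.45
Solving: x ≈ 102.599, y ≈ -0.793 km (keep extra digits for the depth step; rounded: 102.6, -0.8).
Then from the KCC sphere: z² = 56.77² − (x − 148.5)² − (y + 32.2)² with x = 102.599, y = -0.793, so z ≈ 11.381 ≈ 11.4 km.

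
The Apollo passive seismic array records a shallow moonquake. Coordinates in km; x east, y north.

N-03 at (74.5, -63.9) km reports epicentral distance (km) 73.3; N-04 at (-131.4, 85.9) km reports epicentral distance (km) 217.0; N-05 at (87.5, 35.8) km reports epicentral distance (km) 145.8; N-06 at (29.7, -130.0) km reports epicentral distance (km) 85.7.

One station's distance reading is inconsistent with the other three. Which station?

Solve using three stations at a time. Using N-03, N-04, N-05 (subtract circle equations pairwise → linear system) gives (x, y) ≈ (4.0, -83.7).
Distances from that point to each station vs reported:
  N-03: calculated 73.2 vs reported 73.3 → residual 0.1 km
  N-04: calculated 217.0 vs reported 217.0 → residual 0.0 km
  N-05: calculated 145.8 vs reported 145.8 → residual 0.0 km
  N-06: calculated 53.0 vs reported 85.7 → residual 32.7 km
N-03, N-04, N-05 are mutually consistent (residuals ≈ 0); N-06 is off by 32.7 km.

N-06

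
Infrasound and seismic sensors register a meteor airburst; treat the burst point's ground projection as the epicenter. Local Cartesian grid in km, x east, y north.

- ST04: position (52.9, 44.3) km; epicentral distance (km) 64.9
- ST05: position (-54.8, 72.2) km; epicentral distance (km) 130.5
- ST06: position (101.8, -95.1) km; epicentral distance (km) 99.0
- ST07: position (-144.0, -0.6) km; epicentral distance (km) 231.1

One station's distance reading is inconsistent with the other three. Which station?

Solve using three stations at a time. Using ST04, ST05, ST06 (subtract circle equations pairwise → linear system) gives (x, y) ≈ (38.6, -19.0).
Distances from that point to each station vs reported:
  ST04: calculated 64.9 vs reported 64.9 → residual 0.0 km
  ST05: calculated 130.5 vs reported 130.5 → residual 0.0 km
  ST06: calculated 99.0 vs reported 99.0 → residual 0.0 km
  ST07: calculated 183.5 vs reported 231.1 → residual 47.6 km
ST04, ST05, ST06 are mutually consistent (residuals ≈ 0); ST07 is off by 47.6 km.

ST07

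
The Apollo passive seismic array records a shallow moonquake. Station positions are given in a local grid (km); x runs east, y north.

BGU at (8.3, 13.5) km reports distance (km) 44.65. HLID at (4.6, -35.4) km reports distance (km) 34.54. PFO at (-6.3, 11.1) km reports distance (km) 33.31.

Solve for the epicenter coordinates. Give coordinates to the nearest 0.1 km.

-24.5 km east, -16.8 km north

Circle about each station: (x − 8.3)² + (y − 13.5)² = 44.65²; (x − 4.6)² + (y + 35.4)² = 34.54²; (x + 6.3)² + (y − 11.1)² = 33.31².
Subtracting the BGU equation from the HLID and PFO equations removes the quadratic terms:
-7.4 x − 97.8 y = 1823.79
-29.2 x − 4.8 y = 795.83
Solving the 2×2 system: x ≈ -24.5, y ≈ -16.8 km.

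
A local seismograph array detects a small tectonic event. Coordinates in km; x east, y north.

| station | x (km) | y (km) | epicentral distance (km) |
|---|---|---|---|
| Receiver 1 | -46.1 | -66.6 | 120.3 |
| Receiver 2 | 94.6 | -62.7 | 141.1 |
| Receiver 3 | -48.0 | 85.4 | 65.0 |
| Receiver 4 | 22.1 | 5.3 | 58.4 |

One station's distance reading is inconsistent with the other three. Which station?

Receiver 4

Solve using three stations at a time. Using Receiver 1, Receiver 2, Receiver 3 (subtract circle equations pairwise → linear system) gives (x, y) ≈ (1.9, 43.7).
Distances from that point to each station vs reported:
  Receiver 1: calculated 120.3 vs reported 120.3 → residual 0.0 km
  Receiver 2: calculated 141.1 vs reported 141.1 → residual 0.0 km
  Receiver 3: calculated 65.0 vs reported 65.0 → residual 0.0 km
  Receiver 4: calculated 43.4 vs reported 58.4 → residual 15.0 km
Receiver 1, Receiver 2, Receiver 3 are mutually consistent (residuals ≈ 0); Receiver 4 is off by 15.0 km.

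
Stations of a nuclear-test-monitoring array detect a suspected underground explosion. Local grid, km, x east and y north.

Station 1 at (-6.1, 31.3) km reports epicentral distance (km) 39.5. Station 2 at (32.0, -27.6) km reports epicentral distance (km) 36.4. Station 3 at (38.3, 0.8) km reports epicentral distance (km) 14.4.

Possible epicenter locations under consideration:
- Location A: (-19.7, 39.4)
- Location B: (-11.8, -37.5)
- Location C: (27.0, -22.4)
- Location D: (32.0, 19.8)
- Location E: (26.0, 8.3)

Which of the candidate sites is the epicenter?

Location E

For each candidate, compare |candidate − station| to the reported distance:
Location A: residuals Station 1 23.7, Station 2 48.2, Station 3 55.3 → max 55.3 km
Location B: residuals Station 1 29.5, Station 2 8.5, Station 3 48.7 → max 48.7 km
Location C: residuals Station 1 23.6, Station 2 29.2, Station 3 11.4 → max 29.2 km
Location D: residuals Station 1 0.3, Station 2 11.0, Station 3 5.6 → max 11.0 km
Location E: residuals Station 1 0.0, Station 2 0.0, Station 3 0.0 → max 0.0 km
Only Location E has all residuals ≈ 0.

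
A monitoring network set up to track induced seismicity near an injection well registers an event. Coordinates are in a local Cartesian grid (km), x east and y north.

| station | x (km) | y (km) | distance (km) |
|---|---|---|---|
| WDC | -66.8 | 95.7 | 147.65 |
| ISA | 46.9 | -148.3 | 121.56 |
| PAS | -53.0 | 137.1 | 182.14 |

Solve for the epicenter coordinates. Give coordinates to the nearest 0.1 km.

-6.1 km east, -38.9 km north

Circle about each station: (x + 66.8)² + (y − 95.7)² = 147.65²; (x − 46.9)² + (y + 148.3)² = 121.56²; (x + 53.0)² + (y − 137.1)² = 182.14².
Subtracting pairs of circle equations eliminates x²+y² and gives linear equations (the radical axes):
227.4 x − 488.0 y = 17595.46
27.6 x + 82.8 y = -3389.78
Solving the 2×2 system: x ≈ -6.1, y ≈ -38.9 km.
Check against WDC (with the unrounded x, y): √((x + 66.8)²+(y − 95.7)²) = 147.65 ≈ 147.65 km. ✓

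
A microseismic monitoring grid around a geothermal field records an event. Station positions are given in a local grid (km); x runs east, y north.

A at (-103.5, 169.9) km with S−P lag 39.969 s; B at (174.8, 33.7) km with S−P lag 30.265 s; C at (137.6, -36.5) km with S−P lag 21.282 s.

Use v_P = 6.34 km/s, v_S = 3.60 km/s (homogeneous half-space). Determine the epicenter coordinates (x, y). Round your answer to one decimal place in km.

Distance from S−P lag: d = Δt · v_P v_S / (v_P − v_S) = Δt · (6.34·3.60)/(6.34−3.60) ≈ 8.3299·Δt.
So d_A = 332.94, d_B = 252.11, d_C = 177.28 km.
Circle about each station: (x + 103.5)² + (y − 169.9)² = 332.94²; (x − 174.8)² + (y − 33.7)² = 252.11²; (x − 137.6)² + (y + 36.5)² = 177.28².
Subtracting the A equation from the B and C equations removes the quadratic terms:
556.6 x − 272.4 y = 39402.06
482.2 x − 412.8 y = 60108.60
Solving the 2×2 system: x ≈ -1.1, y ≈ -146.9 km.
Check against A (with the unrounded x, y): √((x + 103.5)²+(y − 169.9)²) = 332.94 ≈ 332.94 km. ✓

x ≈ -1.1 km, y ≈ -146.9 km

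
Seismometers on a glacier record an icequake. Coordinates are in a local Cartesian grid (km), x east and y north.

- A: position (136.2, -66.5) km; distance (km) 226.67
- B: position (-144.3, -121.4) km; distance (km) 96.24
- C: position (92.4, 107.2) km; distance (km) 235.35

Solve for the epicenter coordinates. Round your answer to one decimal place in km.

Circle about each station: (x − 136.2)² + (y + 66.5)² = 226.67²; (x + 144.3)² + (y + 121.4)² = 96.24²; (x − 92.4)² + (y − 107.2)² = 235.35².
Subtracting pairs of circle equations eliminates x²+y² and gives linear equations (the radical axes):
-561.0 x − 109.8 y = 54704.91
-87.6 x + 347.4 y = -6953.42
Solving the 2×2 system: x ≈ -89.2, y ≈ -42.5 km.

x ≈ -89.2 km, y ≈ -42.5 km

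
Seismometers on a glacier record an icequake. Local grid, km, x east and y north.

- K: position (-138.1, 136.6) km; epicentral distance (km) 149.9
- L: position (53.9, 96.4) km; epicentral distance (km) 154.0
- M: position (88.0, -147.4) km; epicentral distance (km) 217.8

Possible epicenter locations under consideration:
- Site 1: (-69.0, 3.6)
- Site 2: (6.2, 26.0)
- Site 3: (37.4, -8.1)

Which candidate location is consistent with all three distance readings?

For each candidate, compare |candidate − station| to the reported distance:
Site 1: residuals K 0.0, L 0.0, M 0.0 → max 0.0 km
Site 2: residuals K 31.9, L 69.0, M 26.1 → max 69.0 km
Site 3: residuals K 77.6, L 48.2, M 69.6 → max 77.6 km
Only Site 1 has all residuals ≈ 0.

Site 1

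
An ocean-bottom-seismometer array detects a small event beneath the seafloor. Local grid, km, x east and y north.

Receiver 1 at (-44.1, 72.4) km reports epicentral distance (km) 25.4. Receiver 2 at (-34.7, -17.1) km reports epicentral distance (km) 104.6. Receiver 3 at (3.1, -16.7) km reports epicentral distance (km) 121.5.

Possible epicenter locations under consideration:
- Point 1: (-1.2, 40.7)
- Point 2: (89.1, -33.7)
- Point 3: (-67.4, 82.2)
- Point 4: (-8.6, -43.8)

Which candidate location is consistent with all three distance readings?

For each candidate, compare |candidate − station| to the reported distance:
Point 1: residuals Receiver 1 27.9, Receiver 2 37.8, Receiver 3 63.9 → max 63.9 km
Point 2: residuals Receiver 1 144.9, Receiver 2 20.3, Receiver 3 33.8 → max 144.9 km
Point 3: residuals Receiver 1 0.1, Receiver 2 0.1, Receiver 3 0.0 → max 0.1 km
Point 4: residuals Receiver 1 96.1, Receiver 2 67.3, Receiver 3 92.0 → max 96.1 km
Only Point 3 has all residuals ≈ 0.

Point 3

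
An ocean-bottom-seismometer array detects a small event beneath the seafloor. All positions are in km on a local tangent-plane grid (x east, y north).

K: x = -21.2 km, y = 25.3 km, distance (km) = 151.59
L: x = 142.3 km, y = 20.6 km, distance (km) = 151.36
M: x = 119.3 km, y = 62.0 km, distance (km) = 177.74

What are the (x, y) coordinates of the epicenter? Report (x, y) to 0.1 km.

Circle about each station: (x + 21.2)² + (y − 25.3)² = 151.59²; (x − 142.3)² + (y − 20.6)² = 151.36²; (x − 119.3)² + (y − 62.0)² = 177.74².
Subtracting the K equation from the L and M equations removes the quadratic terms:
327.0 x − 9.4 y = 19653.80
281.0 x + 73.4 y = 8374.98
Solving the 2×2 system: x ≈ 57.1, y ≈ -104.5 km.

57.1 km east, -104.5 km north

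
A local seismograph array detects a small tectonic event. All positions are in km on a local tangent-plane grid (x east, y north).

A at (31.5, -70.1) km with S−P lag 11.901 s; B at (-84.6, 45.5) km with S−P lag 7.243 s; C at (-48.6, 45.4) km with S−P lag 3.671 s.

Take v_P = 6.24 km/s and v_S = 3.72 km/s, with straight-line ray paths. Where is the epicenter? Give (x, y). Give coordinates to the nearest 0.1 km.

Distance from S−P lag: d = Δt · v_P v_S / (v_P − v_S) = Δt · (6.24·3.72)/(6.24−3.72) ≈ 9.2114·Δt.
So d_A = 109.63, d_B = 66.72, d_C = 33.82 km.
Circle about each station: (x − 31.5)² + (y + 70.1)² = 109.63²; (x + 84.6)² + (y − 45.5)² = 66.72²; (x + 48.6)² + (y − 45.4)² = 33.82².
Subtracting pairs of circle equations eliminates x²+y² and gives linear equations (the radical axes):
-232.2 x + 231.2 y = 10888.33
-160.2 x + 231.0 y = 9391.80
Solving the 2×2 system: x ≈ -20.7, y ≈ 26.3 km.

-20.7 km east, 26.3 km north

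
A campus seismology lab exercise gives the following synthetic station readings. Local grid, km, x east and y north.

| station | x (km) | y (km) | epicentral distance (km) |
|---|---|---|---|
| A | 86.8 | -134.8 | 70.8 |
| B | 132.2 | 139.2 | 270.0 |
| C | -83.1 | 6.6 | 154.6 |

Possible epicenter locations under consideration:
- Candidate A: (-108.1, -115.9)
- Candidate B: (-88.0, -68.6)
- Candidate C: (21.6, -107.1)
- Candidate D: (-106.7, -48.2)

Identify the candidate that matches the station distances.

For each candidate, compare |candidate − station| to the reported distance:
Candidate A: residuals A 125.0, B 80.5, C 29.6 → max 125.0 km
Candidate B: residuals A 116.1, B 32.8, C 79.2 → max 116.1 km
Candidate C: residuals A 0.0, B 0.0, C 0.0 → max 0.0 km
Candidate D: residuals A 141.2, B 33.6, C 94.9 → max 141.2 km
Only Candidate C has all residuals ≈ 0.

Candidate C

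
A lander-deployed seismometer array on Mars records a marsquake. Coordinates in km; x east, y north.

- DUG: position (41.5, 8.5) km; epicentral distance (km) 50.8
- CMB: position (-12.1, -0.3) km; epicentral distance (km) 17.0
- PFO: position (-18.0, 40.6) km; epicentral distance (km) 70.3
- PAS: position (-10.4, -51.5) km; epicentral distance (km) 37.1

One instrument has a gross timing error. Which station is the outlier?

PFO

Solve using three stations at a time. Using DUG, CMB, PAS (subtract circle equations pairwise → linear system) gives (x, y) ≈ (-3.5, -15.0).
Distances from that point to each station vs reported:
  DUG: calculated 50.8 vs reported 50.8 → residual 0.0 km
  CMB: calculated 17.0 vs reported 17.0 → residual 0.0 km
  PFO: calculated 57.5 vs reported 70.3 → residual 12.8 km
  PAS: calculated 37.1 vs reported 37.1 → residual 0.0 km
DUG, CMB, PAS are mutually consistent (residuals ≈ 0); PFO is off by 12.8 km.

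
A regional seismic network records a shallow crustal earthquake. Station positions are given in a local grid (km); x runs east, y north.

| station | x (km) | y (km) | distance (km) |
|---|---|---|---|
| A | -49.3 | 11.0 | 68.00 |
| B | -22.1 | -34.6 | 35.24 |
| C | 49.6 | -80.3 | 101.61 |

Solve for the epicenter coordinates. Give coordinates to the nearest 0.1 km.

Circle about each station: (x + 49.3)² + (y − 11.0)² = 68.00²; (x + 22.1)² + (y + 34.6)² = 35.24²; (x − 49.6)² + (y + 80.3)² = 101.61².
Subtracting the A equation from the B and C equations removes the quadratic terms:
54.4 x − 91.2 y = 2516.22
197.8 x − 182.6 y = 656.17
Solving the 2×2 system: x ≈ -49.3, y ≈ -57.0 km.
Check against A (with the unrounded x, y): √((x + 49.3)²+(y − 11.0)²) = 68.00 ≈ 68.00 km. ✓

x ≈ -49.3 km, y ≈ -57.0 km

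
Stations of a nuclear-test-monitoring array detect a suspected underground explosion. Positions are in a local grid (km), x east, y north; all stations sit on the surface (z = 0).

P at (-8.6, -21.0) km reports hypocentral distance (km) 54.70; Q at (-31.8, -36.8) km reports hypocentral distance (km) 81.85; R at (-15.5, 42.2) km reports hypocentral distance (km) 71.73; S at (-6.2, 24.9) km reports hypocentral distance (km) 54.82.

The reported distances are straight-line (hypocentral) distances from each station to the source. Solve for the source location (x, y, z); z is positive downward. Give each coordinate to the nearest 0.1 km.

Each station gives a sphere (x−x_i)² + (y−y_i)² + z² = d_i² (stations at z=0).
Subtracting the P sphere from Q and R: z² cancels, leaving linear equations in x and y:
-46.4 x − 31.6 y = -1856.81
-13.8 x + 126.4 y = -646.97
Solving: x ≈ 40.493, y ≈ -0.698 km (keep extra digits for the depth step; rounded: 40.5, -0.7).
Then from the P sphere: z² = 54.70² − (x + 8.6)² − (y + 21.0)² with x = 40.493, y = -0.698, so z ≈ 13.031 ≈ 13.0 km.

(40.5, -0.7, 13.0)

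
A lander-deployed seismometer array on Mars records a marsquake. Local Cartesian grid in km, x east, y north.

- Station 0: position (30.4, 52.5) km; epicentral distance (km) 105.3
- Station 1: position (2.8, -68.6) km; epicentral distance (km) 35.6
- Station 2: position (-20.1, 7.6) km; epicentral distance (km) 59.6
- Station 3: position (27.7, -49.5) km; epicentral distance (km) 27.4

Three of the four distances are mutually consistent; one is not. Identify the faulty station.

Solve using three stations at a time. Using Station 0, Station 2, Station 3 (subtract circle equations pairwise → linear system) gives (x, y) ≈ (0.3, -48.4).
Distances from that point to each station vs reported:
  Station 0: calculated 105.3 vs reported 105.3 → residual 0.0 km
  Station 1: calculated 20.3 vs reported 35.6 → residual 15.3 km
  Station 2: calculated 59.6 vs reported 59.6 → residual 0.0 km
  Station 3: calculated 27.4 vs reported 27.4 → residual 0.0 km
Station 0, Station 2, Station 3 are mutually consistent (residuals ≈ 0); Station 1 is off by 15.3 km.

Station 1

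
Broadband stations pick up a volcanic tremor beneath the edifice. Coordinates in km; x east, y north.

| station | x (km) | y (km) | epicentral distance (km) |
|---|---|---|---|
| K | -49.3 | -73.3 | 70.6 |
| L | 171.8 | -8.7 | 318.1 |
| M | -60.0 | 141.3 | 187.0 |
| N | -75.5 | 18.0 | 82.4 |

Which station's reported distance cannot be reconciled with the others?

K

Solve using three stations at a time. Using L, M, N (subtract circle equations pairwise → linear system) gives (x, y) ≈ (-145.9, -24.8).
Distances from that point to each station vs reported:
  K: calculated 108.1 vs reported 70.6 → residual 37.5 km
  L: calculated 318.1 vs reported 318.1 → residual 0.0 km
  M: calculated 187.0 vs reported 187.0 → residual 0.0 km
  N: calculated 82.4 vs reported 82.4 → residual 0.0 km
L, M, N are mutually consistent (residuals ≈ 0); K is off by 37.5 km.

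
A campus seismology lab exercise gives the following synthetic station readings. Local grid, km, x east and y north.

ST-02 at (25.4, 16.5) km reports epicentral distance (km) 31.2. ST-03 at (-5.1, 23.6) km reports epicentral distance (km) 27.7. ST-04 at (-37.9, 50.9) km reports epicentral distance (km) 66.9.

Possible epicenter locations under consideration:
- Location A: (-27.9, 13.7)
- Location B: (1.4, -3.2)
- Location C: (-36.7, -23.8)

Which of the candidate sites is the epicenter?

Location B

For each candidate, compare |candidate − station| to the reported distance:
Location A: residuals ST-02 22.2, ST-03 2.8, ST-04 28.4 → max 28.4 km
Location B: residuals ST-02 0.2, ST-03 0.1, ST-04 0.0 → max 0.2 km
Location C: residuals ST-02 42.8, ST-03 29.3, ST-04 7.8 → max 42.8 km
Only Location B has all residuals ≈ 0.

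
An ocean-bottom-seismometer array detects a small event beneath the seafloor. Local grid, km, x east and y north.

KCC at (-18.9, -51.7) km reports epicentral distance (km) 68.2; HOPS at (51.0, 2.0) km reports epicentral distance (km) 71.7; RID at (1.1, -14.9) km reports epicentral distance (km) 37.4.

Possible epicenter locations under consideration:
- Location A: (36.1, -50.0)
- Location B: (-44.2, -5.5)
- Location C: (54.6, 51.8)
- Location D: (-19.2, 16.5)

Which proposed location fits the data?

Location D

For each candidate, compare |candidate − station| to the reported distance:
Location A: residuals KCC 13.2, HOPS 17.6, RID 12.2 → max 17.6 km
Location B: residuals KCC 15.5, HOPS 23.8, RID 8.9 → max 23.8 km
Location C: residuals KCC 58.7, HOPS 21.8, RID 48.1 → max 58.7 km
Location D: residuals KCC 0.0, HOPS 0.0, RID 0.0 → max 0.0 km
Only Location D has all residuals ≈ 0.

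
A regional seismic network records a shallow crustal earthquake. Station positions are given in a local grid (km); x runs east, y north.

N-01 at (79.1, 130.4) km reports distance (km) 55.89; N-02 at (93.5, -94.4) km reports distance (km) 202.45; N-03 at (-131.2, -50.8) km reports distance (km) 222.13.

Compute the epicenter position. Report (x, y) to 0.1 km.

Circle about each station: (x − 79.1)² + (y − 130.4)² = 55.89²; (x − 93.5)² + (y + 94.4)² = 202.45²; (x + 131.2)² + (y + 50.8)² = 222.13².
Subtracting the N-01 equation from the N-02 and N-03 equations removes the quadratic terms:
28.8 x − 449.6 y = -43469.67
-420.6 x − 362.4 y = -49684.93
Solving the 2×2 system: x ≈ 33.0, y ≈ 98.8 km.
Check against N-01 (with the unrounded x, y): √((x − 79.1)²+(y − 130.4)²) = 55.89 ≈ 55.89 km. ✓

(33.0, 98.8)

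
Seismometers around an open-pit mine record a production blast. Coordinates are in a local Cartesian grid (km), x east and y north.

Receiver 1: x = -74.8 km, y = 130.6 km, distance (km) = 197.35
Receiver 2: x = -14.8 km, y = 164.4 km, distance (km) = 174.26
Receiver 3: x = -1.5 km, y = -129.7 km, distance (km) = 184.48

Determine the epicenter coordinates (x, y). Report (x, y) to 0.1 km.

Circle about each station: (x + 74.8)² + (y − 130.6)² = 197.35²; (x + 14.8)² + (y − 164.4)² = 174.26²; (x + 1.5)² + (y + 129.7)² = 184.48².
Subtracting pairs of circle equations eliminates x²+y² and gives linear equations (the radical axes):
120.0 x + 67.6 y = 13175.47
146.6 x − 520.6 y = -912.91
Solving the 2×2 system: x ≈ 93.9, y ≈ 28.2 km.
Check against Receiver 1 (with the unrounded x, y): √((x + 74.8)²+(y − 130.6)²) = 197.36 ≈ 197.35 km. ✓

(93.9, 28.2)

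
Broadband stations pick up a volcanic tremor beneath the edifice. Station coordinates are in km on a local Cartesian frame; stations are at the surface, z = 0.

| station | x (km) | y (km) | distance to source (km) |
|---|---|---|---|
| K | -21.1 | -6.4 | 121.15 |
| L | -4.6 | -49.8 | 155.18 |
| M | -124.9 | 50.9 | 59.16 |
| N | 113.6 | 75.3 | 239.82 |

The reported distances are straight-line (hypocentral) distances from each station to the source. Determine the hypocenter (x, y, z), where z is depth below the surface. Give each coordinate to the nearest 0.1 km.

Each station gives a sphere (x−x_i)² + (y−y_i)² + z² = d_i² (stations at z=0).
Subtracting the K sphere from L and M: z² cancels, leaving linear equations in x and y:
33.0 x − 86.8 y = -7388.48
-207.6 x + 114.6 y = 28882.07
Solving: x ≈ -116.608, y ≈ 40.788 km (keep extra digits for the depth step; rounded: -116.6, 40.8).
Then from the K sphere: z² = 121.15² − (x + 21.1)² − (y + 6.4)² with x = -116.608, y = 40.788, so z ≈ 57.696 ≈ 57.7 km.
Check against N (with the unrounded solution): distance 239.82 ≈ 239.82 km. ✓

(-116.6, 40.8, 57.7)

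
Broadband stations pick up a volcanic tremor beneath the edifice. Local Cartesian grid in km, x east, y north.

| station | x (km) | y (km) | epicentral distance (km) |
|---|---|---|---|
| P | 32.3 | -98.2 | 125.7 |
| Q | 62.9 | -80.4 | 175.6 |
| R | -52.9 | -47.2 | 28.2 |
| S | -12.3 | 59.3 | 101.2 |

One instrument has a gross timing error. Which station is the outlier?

Q

Solve using three stations at a time. Using P, R, S (subtract circle equations pairwise → linear system) gives (x, y) ≈ (-69.4, -24.3).
Distances from that point to each station vs reported:
  P: calculated 125.7 vs reported 125.7 → residual 0.0 km
  Q: calculated 143.7 vs reported 175.6 → residual 31.9 km
  R: calculated 28.2 vs reported 28.2 → residual 0.0 km
  S: calculated 101.2 vs reported 101.2 → residual 0.0 km
P, R, S are mutually consistent (residuals ≈ 0); Q is off by 31.9 km.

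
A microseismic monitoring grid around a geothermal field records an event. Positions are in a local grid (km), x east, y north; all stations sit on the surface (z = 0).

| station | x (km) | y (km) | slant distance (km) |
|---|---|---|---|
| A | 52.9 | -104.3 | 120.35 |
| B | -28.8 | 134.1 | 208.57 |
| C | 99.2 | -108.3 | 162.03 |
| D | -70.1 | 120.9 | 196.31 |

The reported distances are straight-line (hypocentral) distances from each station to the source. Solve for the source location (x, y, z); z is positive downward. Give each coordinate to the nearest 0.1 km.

(-47.6, -66.4, 54.3)

Each station gives a sphere (x−x_i)² + (y−y_i)² + z² = d_i² (stations at z=0).
Subtracting the A sphere from B and C: z² cancels, leaving linear equations in x and y:
-163.4 x + 476.8 y = -23881.97
92.6 x − 8.0 y = -3876.97
Solving: x ≈ -47.605, y ≈ -66.402 km (keep extra digits for the depth step; rounded: -47.6, -66.4).
Then from the A sphere: z² = 120.35² − (x − 52.9)² − (y + 104.3)² with x = -47.605, y = -66.402, so z ≈ 54.283 ≈ 54.3 km.
Check against D (with the unrounded solution): distance 196.30 ≈ 196.31 km. ✓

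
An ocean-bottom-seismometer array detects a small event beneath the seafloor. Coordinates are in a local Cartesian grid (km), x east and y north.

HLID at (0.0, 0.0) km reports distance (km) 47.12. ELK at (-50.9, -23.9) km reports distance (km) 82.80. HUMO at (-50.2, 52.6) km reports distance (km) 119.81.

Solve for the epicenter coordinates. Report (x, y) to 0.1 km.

Circle about each station: x² + y² = 47.12²; (x + 50.9)² + (y + 23.9)² = 82.80²; (x + 50.2)² + (y − 52.6)² = 119.81².
Subtracting pairs of circle equations eliminates x²+y² and gives linear equations (the radical axes):
-101.8 x − 47.8 y = -1473.53
-100.4 x + 105.2 y = -6847.34
Solving the 2×2 system: x ≈ 31.1, y ≈ -35.4 km.

(31.1, -35.4)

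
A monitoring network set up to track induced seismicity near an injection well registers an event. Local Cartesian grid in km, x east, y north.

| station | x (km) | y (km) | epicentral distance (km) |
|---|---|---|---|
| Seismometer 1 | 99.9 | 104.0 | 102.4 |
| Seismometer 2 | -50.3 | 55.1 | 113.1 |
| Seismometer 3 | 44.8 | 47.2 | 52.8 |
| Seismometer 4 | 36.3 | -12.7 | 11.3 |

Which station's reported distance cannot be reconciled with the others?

Solve using three stations at a time. Using Seismometer 2, Seismometer 3, Seismometer 4 (subtract circle equations pairwise → linear system) gives (x, y) ≈ (45.1, -5.6).
Distances from that point to each station vs reported:
  Seismometer 1: calculated 122.5 vs reported 102.4 → residual 20.1 km
  Seismometer 2: calculated 113.1 vs reported 113.1 → residual 0.0 km
  Seismometer 3: calculated 52.8 vs reported 52.8 → residual 0.0 km
  Seismometer 4: calculated 11.3 vs reported 11.3 → residual 0.0 km
Seismometer 2, Seismometer 3, Seismometer 4 are mutually consistent (residuals ≈ 0); Seismometer 1 is off by 20.1 km.

Seismometer 1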